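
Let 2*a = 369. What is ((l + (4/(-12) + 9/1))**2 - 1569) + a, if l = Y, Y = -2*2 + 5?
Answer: -23239/18 ≈ -1291.1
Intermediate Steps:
a = 369/2 (a = (1/2)*369 = 369/2 ≈ 184.50)
Y = 1 (Y = -4 + 5 = 1)
l = 1
((l + (4/(-12) + 9/1))**2 - 1569) + a = ((1 + (4/(-12) + 9/1))**2 - 1569) + 369/2 = ((1 + (4*(-1/12) + 9*1))**2 - 1569) + 369/2 = ((1 + (-1/3 + 9))**2 - 1569) + 369/2 = ((1 + 26/3)**2 - 1569) + 369/2 = ((29/3)**2 - 1569) + 369/2 = (841/9 - 1569) + 369/2 = -13280/9 + 369/2 = -23239/18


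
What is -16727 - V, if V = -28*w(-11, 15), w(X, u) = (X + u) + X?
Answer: -16923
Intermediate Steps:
w(X, u) = u + 2*X
V = 196 (V = -28*(15 + 2*(-11)) = -28*(15 - 22) = -28*(-7) = 196)
-16727 - V = -16727 - 1*196 = -16727 - 196 = -16923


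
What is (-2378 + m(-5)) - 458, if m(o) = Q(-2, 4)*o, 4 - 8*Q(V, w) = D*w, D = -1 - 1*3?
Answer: -5697/2 ≈ -2848.5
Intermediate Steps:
D = -4 (D = -1 - 3 = -4)
Q(V, w) = ½ + w/2 (Q(V, w) = ½ - (-1)*w/2 = ½ + w/2)
m(o) = 5*o/2 (m(o) = (½ + (½)*4)*o = (½ + 2)*o = 5*o/2)
(-2378 + m(-5)) - 458 = (-2378 + (5/2)*(-5)) - 458 = (-2378 - 25/2) - 458 = -4781/2 - 458 = -5697/2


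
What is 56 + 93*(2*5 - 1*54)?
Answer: -4036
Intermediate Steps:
56 + 93*(2*5 - 1*54) = 56 + 93*(10 - 54) = 56 + 93*(-44) = 56 - 4092 = -4036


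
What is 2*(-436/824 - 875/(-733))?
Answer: 100353/75499 ≈ 1.3292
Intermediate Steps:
2*(-436/824 - 875/(-733)) = 2*(-436*1/824 - 875*(-1/733)) = 2*(-109/206 + 875/733) = 2*(100353/150998) = 100353/75499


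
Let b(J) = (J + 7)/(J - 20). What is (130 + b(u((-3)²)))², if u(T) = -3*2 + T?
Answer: 4840000/289 ≈ 16747.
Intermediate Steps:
u(T) = -6 + T
b(J) = (7 + J)/(-20 + J)
(130 + b(u((-3)²)))² = (130 + (7 + (-6 + (-3)²))/(-20 + (-6 + (-3)²)))² = (130 + (7 + (-6 + 9))/(-20 + (-6 + 9)))² = (130 + (7 + 3)/(-20 + 3))² = (130 + 10/(-17))² = (130 - 1/17*10)² = (130 - 10/17)² = (2200/17)² = 4840000/289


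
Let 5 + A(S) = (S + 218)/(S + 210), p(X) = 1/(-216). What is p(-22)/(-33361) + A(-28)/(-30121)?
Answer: 2596892371/19751659481736 ≈ 0.00013148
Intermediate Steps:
p(X) = -1/216
A(S) = -5 + (218 + S)/(210 + S) (A(S) = -5 + (S + 218)/(S + 210) = -5 + (218 + S)/(210 + S))
p(-22)/(-33361) + A(-28)/(-30121) = -1/216/(-33361) + (4*(-208 - 1*(-28))/(210 - 28))/(-30121) = -1/216*(-1/33361) + (4*(-208 + 28)/182)*(-1/30121) = 1/7205976 + (4*(1/182)*(-180))*(-1/30121) = 1/7205976 - 360/91*(-1/30121) = 1/7205976 + 360/2741011 = 2596892371/19751659481736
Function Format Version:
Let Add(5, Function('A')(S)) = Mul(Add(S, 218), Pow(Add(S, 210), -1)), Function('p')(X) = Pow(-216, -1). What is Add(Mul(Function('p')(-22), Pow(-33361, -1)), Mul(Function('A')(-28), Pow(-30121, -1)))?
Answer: Rational(2596892371, 19751659481736) ≈ 0.00013148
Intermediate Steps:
Function('p')(X) = Rational(-1, 216)
Function('A')(S) = Add(-5, Mul(Pow(Add(210, S), -1), Add(218, S))) (Function('A')(S) = Add(-5, Mul(Add(S, 218), Pow(Add(S, 210), -1))) = Add(-5, Mul(Add(218, S), Pow(Add(210, S), -1))) = Add(-5, Mul(Pow(Add(210, S), -1), Add(218, S))))
Add(Mul(Function('p')(-22), Pow(-33361, -1)), Mul(Function('A')(-28), Pow(-30121, -1))) = Add(Mul(Rational(-1, 216), Pow(-33361, -1)), Mul(Mul(4, Pow(Add(210, -28), -1), Add(-208, Mul(-1, -28))), Pow(-30121, -1))) = Add(Mul(Rational(-1, 216), Rational(-1, 33361)), Mul(Mul(4, Pow(182, -1), Add(-208, 28)), Rational(-1, 30121))) = Add(Rational(1, 7205976), Mul(Mul(4, Rational(1, 182), -180), Rational(-1, 30121))) = Add(Rational(1, 7205976), Mul(Rational(-360, 91), Rational(-1, 30121))) = Add(Rational(1, 7205976), Rational(360, 2741011)) = Rational(2596892371, 19751659481736)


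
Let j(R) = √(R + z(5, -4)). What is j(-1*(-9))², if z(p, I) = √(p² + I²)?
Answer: 9 + √41 ≈ 15.403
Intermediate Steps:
z(p, I) = √(I² + p²)
j(R) = √(R + √41) (j(R) = √(R + √((-4)² + 5²)) = √(R + √(16 + 25)) = √(R + √41))
j(-1*(-9))² = (√(-1*(-9) + √41))² = (√(9 + √41))² = 9 + √41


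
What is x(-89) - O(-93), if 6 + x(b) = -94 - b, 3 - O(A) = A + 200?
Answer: 93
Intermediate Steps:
O(A) = -197 - A (O(A) = 3 - (A + 200) = 3 - (200 + A) = 3 + (-200 - A) = -197 - A)
x(b) = -100 - b (x(b) = -6 + (-94 - b) = -100 - b)
x(-89) - O(-93) = (-100 - 1*(-89)) - (-197 - 1*(-93)) = (-100 + 89) - (-197 + 93) = -11 - 1*(-104) = -11 + 104 = 93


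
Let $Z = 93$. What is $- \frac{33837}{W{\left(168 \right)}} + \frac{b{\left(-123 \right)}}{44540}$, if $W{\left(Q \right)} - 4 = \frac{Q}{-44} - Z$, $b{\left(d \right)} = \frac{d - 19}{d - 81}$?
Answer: $\frac{1690966250051}{4638484680} \approx 364.55$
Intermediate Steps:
$b{\left(d \right)} = \frac{-19 + d}{-81 + d}$
$W{\left(Q \right)} = -89 - \frac{Q}{44}$ ($W{\left(Q \right)} = 4 + \left(\frac{Q}{-44} - 93\right) = 4 + \left(Q \left(- \frac{1}{44}\right) - 93\right) = 4 - \left(93 + \frac{Q}{44}\right) = -89 - \frac{Q}{44}$)
$- \frac{33837}{W{\left(168 \right)}} + \frac{b{\left(-123 \right)}}{44540} = - \frac{33837}{-89 - \frac{42}{11}} + \frac{\frac{1}{-81 - 123} \left(-19 - 123\right)}{44540} = - \frac{33837}{-89 - \frac{42}{11}} + \frac{1}{-204} \left(-142\right) \frac{1}{44540} = - \frac{33837}{- \frac{1021}{11}} + \left(- \frac{1}{204}\right) \left(-142\right) \frac{1}{44540} = \left(-33837\right) \left(- \frac{11}{1021}\right) + \frac{71}{102} \cdot \frac{1}{44540} = \frac{372207}{1021} + \frac{71}{4543080} = \frac{1690966250051}{4638484680}$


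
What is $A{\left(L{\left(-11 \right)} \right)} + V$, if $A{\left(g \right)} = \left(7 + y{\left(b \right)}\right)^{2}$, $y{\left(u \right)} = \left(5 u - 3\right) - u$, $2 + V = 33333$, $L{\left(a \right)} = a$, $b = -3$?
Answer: $33395$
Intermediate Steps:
$V = 33331$ ($V = -2 + 33333 = 33331$)
$y{\left(u \right)} = -3 + 4 u$ ($y{\left(u \right)} = \left(-3 + 5 u\right) - u = -3 + 4 u$)
$A{\left(g \right)} = 64$ ($A{\left(g \right)} = \left(7 + \left(-3 + 4 \left(-3\right)\right)\right)^{2} = \left(7 - 15\right)^{2} = \left(-8\right)^{2} = 64$)
$A{\left(L{\left(-11 \right)} \right)} + V = 64 + 33331 = 33395$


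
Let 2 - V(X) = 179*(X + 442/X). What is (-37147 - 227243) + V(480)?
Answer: -84113479/240 ≈ -3.5047e+5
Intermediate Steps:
V(X) = 2 - 79118/X - 179*X (V(X) = 2 - 179*(X + 442/X) = 2 - (179*X + 79118/X) = 2 + (-79118/X - 179*X) = 2 - 79118/X - 179*X)
(-37147 - 227243) + V(480) = (-37147 - 227243) + (2 - 79118/480 - 179*480) = -264390 + (2 - 79118*1/480 - 85920) = -264390 + (2 - 39559/240 - 85920) = -264390 - 20659879/240 = -84113479/240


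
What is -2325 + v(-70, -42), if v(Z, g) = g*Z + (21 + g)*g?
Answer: 1497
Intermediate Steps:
v(Z, g) = Z*g + g*(21 + g)
-2325 + v(-70, -42) = -2325 - 42*(21 - 70 - 42) = -2325 - 42*(-91) = -2325 + 3822 = 1497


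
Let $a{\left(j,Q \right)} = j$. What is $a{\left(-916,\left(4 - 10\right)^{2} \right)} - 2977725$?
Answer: $-2978641$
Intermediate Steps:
$a{\left(-916,\left(4 - 10\right)^{2} \right)} - 2977725 = -916 - 2977725 = -2978641$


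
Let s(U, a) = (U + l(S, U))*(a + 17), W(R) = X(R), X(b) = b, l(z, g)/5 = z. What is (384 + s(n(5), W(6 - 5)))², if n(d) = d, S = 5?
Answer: 853776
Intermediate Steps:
l(z, g) = 5*z
W(R) = R
s(U, a) = (17 + a)*(25 + U) (s(U, a) = (U + 5*5)*(a + 17) = (U + 25)*(17 + a) = (25 + U)*(17 + a) = (17 + a)*(25 + U))
(384 + s(n(5), W(6 - 5)))² = (384 + (425 + 17*5 + 25*(6 - 5) + 5*(6 - 5)))² = (384 + (425 + 85 + 25*1 + 5*1))² = (384 + (425 + 85 + 25 + 5))² = (384 + 540)² = 924² = 853776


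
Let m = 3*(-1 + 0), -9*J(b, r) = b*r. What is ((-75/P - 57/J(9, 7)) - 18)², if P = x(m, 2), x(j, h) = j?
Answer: 11236/49 ≈ 229.31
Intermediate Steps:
J(b, r) = -b*r/9
m = -3 (m = 3*(-1) = -3)
P = -3
((-75/P - 57/J(9, 7)) - 18)² = ((-75/(-3) - 57/((-⅑*9*7))) - 18)² = ((-75*(-⅓) - 57/(-7)) - 18)² = ((25 - 57*(-⅐)) - 18)² = ((25 + 57/7) - 18)² = (232/7 - 18)² = (106/7)² = 11236/49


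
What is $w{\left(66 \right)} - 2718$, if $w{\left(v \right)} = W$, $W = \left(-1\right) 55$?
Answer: $-2773$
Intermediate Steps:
$W = -55$
$w{\left(v \right)} = -55$
$w{\left(66 \right)} - 2718 = -55 - 2718 = -2773$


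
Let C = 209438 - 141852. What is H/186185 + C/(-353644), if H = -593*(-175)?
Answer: 2411590669/6584320814 ≈ 0.36626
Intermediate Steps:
H = 103775
C = 67586
H/186185 + C/(-353644) = 103775/186185 + 67586/(-353644) = 103775*(1/186185) + 67586*(-1/353644) = 20755/37237 - 33793/176822 = 2411590669/6584320814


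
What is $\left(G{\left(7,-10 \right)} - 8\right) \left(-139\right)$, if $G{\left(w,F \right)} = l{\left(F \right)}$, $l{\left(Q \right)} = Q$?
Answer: $2502$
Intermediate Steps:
$G{\left(w,F \right)} = F$
$\left(G{\left(7,-10 \right)} - 8\right) \left(-139\right) = \left(-10 - 8\right) \left(-139\right) = \left(-18\right) \left(-139\right) = 2502$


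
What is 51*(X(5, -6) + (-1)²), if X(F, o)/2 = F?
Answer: 561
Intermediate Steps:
X(F, o) = 2*F
51*(X(5, -6) + (-1)²) = 51*(2*5 + (-1)²) = 51*(10 + 1) = 51*11 = 561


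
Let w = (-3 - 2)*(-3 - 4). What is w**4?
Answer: 1500625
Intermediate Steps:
w = 35 (w = -5*(-7) = 35)
w**4 = 35**4 = 1500625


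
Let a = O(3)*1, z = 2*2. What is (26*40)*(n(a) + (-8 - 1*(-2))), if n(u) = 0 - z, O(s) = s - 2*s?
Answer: -10400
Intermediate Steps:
O(s) = -s
z = 4
a = -3 (a = -1*3*1 = -3*1 = -3)
n(u) = -4 (n(u) = 0 - 1*4 = 0 - 4 = -4)
(26*40)*(n(a) + (-8 - 1*(-2))) = (26*40)*(-4 + (-8 - 1*(-2))) = 1040*(-4 + (-8 + 2)) = 1040*(-4 - 6) = 1040*(-10) = -10400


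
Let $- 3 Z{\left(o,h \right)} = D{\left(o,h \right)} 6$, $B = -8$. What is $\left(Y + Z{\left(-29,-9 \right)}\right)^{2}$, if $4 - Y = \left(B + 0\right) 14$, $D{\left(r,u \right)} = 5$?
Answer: $11236$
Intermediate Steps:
$Z{\left(o,h \right)} = -10$ ($Z{\left(o,h \right)} = - \frac{5 \cdot 6}{3} = \left(- \frac{1}{3}\right) 30 = -10$)
$Y = 116$ ($Y = 4 - \left(-8 + 0\right) 14 = 4 - \left(-8\right) 14 = 4 - -112 = 4 + 112 = 116$)
$\left(Y + Z{\left(-29,-9 \right)}\right)^{2} = \left(116 - 10\right)^{2} = 106^{2} = 11236$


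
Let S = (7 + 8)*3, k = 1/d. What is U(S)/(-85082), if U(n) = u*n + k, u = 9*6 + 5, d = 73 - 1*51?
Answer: -58411/1871804 ≈ -0.031206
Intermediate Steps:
d = 22 (d = 73 - 51 = 22)
k = 1/22 ≈ 0.045455
u = 59 (u = 54 + 5 = 59)
S = 45 (S = 15*3 = 45)
U(n) = 1/22 + 59*n (U(n) = 59*n + 1/22 = 1/22 + 59*n)
U(S)/(-85082) = (1/22 + 59*45)/(-85082) = (1/22 + 2655)*(-1/85082) = (58411/22)*(-1/85082) = -58411/1871804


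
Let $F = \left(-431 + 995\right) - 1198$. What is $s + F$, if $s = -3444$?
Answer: $-4078$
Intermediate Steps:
$F = -634$ ($F = 564 - 1198 = -634$)
$s + F = -3444 - 634 = -4078$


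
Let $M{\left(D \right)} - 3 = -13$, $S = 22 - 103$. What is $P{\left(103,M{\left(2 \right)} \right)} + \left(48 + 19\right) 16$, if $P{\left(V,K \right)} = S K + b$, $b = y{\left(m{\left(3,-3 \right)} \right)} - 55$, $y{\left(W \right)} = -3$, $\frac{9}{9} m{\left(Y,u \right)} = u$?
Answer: $1824$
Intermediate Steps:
$S = -81$ ($S = 22 - 103 = -81$)
$m{\left(Y,u \right)} = u$
$M{\left(D \right)} = -10$ ($M{\left(D \right)} = 3 - 13 = -10$)
$b = -58$ ($b = -3 - 55 = -58$)
$P{\left(V,K \right)} = -58 - 81 K$ ($P{\left(V,K \right)} = - 81 K - 58 = -58 - 81 K$)
$P{\left(103,M{\left(2 \right)} \right)} + \left(48 + 19\right) 16 = \left(-58 - -810\right) + \left(48 + 19\right) 16 = \left(-58 + 810\right) + 67 \cdot 16 = 752 + 1072 = 1824$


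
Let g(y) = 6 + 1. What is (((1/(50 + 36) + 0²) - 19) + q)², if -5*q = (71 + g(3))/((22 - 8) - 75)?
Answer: 241431701449/688012900 ≈ 350.91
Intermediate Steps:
g(y) = 7
q = 78/305 (q = -(71 + 7)/(5*((22 - 8) - 75)) = -78/(5*(14 - 75)) = -78/(5*(-61)) = -78*(-1)/(5*61) = -⅕*(-78/61) = 78/305 ≈ 0.25574)
(((1/(50 + 36) + 0²) - 19) + q)² = (((1/(50 + 36) + 0²) - 19) + 78/305)² = (((1/86 + 0) - 19) + 78/305)² = ((1/86 - 19) + 78/305)² = (-1633/86 + 78/305)² = (-491357/26230)² = 241431701449/688012900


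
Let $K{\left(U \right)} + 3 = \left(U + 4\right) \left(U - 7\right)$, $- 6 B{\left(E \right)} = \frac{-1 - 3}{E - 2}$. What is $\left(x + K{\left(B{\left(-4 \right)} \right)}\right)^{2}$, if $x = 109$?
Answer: $\frac{40271716}{6561} \approx 6138.0$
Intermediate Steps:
$B{\left(E \right)} = \frac{2}{3 \left(-2 + E\right)}$ ($B{\left(E \right)} = - \frac{\left(-1 - 3\right) \frac{1}{E - 2}}{6} = - \frac{\left(-4\right) \frac{1}{-2 + E}}{6} = \frac{2}{3 \left(-2 + E\right)}$)
$K{\left(U \right)} = -3 + \left(-7 + U\right) \left(4 + U\right)$ ($K{\left(U \right)} = -3 + \left(U + 4\right) \left(U - 7\right) = -3 + \left(4 + U\right) \left(-7 + U\right) = -3 + \left(-7 + U\right) \left(4 + U\right)$)
$\left(x + K{\left(B{\left(-4 \right)} \right)}\right)^{2} = \left(109 - \left(31 - \frac{4}{9 \left(-2 - 4\right)^{2}} + 3 \cdot \frac{2}{3} \frac{1}{-2 - 4}\right)\right)^{2} = \left(109 - \left(31 - \frac{1}{81} + 3 \cdot \frac{2}{3} \frac{1}{-6}\right)\right)^{2} = \left(109 - \left(31 - \frac{1}{81} + 3 \cdot \frac{2}{3} \left(- \frac{1}{6}\right)\right)\right)^{2} = \left(109 - \left(\frac{92}{3} - \frac{1}{81}\right)\right)^{2} = \left(109 + \left(-31 + \frac{1}{81} + \frac{1}{3}\right)\right)^{2} = \left(109 - \frac{2483}{81}\right)^{2} = \left(\frac{6346}{81}\right)^{2} = \frac{40271716}{6561}$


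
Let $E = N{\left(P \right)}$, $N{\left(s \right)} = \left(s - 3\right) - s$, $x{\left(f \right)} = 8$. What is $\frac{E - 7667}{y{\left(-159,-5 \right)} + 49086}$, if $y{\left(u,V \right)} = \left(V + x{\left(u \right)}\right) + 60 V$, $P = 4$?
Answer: $- \frac{590}{3753} \approx -0.15721$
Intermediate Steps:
$N{\left(s \right)} = -3$ ($N{\left(s \right)} = \left(-3 + s\right) - s = -3$)
$y{\left(u,V \right)} = 8 + 61 V$ ($y{\left(u,V \right)} = \left(V + 8\right) + 60 V = \left(8 + V\right) + 60 V = 8 + 61 V$)
$E = -3$
$\frac{E - 7667}{y{\left(-159,-5 \right)} + 49086} = \frac{-3 - 7667}{\left(8 + 61 \left(-5\right)\right) + 49086} = - \frac{7670}{\left(8 - 305\right) + 49086} = - \frac{7670}{-297 + 49086} = - \frac{7670}{48789} = \left(-7670\right) \frac{1}{48789} = - \frac{590}{3753}$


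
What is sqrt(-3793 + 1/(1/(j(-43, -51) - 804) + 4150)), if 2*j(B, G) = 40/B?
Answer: I*sqrt(78168196662078948713)/143556757 ≈ 61.587*I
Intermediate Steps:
j(B, G) = 20/B (j(B, G) = (40/B)/2 = 20/B)
sqrt(-3793 + 1/(1/(j(-43, -51) - 804) + 4150)) = sqrt(-3793 + 1/(1/(20/(-43) - 804) + 4150)) = sqrt(-3793 + 1/(1/(20*(-1/43) - 804) + 4150)) = sqrt(-3793 + 1/(1/(-20/43 - 804) + 4150)) = sqrt(-3793 + 1/(1/(-34592/43) + 4150)) = sqrt(-3793 + 1/(-43/34592 + 4150)) = sqrt(-3793 + 1/(143556757/34592)) = sqrt(-3793 + 34592/143556757) = sqrt(-544510744709/143556757) = I*sqrt(78168196662078948713)/143556757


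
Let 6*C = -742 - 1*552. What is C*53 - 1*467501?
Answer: -1436794/3 ≈ -4.7893e+5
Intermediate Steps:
C = -647/3 (C = (-742 - 1*552)/6 = (-742 - 552)/6 = (1/6)*(-1294) = -647/3 ≈ -215.67)
C*53 - 1*467501 = -647/3*53 - 1*467501 = -34291/3 - 467501 = -1436794/3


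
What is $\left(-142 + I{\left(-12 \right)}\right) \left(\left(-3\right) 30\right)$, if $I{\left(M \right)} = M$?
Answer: $13860$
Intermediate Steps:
$\left(-142 + I{\left(-12 \right)}\right) \left(\left(-3\right) 30\right) = \left(-142 - 12\right) \left(\left(-3\right) 30\right) = \left(-154\right) \left(-90\right) = 13860$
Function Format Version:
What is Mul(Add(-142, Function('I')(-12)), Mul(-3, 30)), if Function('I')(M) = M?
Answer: 13860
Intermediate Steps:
Mul(Add(-142, Function('I')(-12)), Mul(-3, 30)) = Mul(Add(-142, -12), Mul(-3, 30)) = Mul(-154, -90) = 13860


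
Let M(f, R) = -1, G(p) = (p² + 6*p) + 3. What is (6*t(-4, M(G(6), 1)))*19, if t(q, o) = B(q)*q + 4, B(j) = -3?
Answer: 1824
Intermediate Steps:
G(p) = 3 + p² + 6*p
t(q, o) = 4 - 3*q (t(q, o) = -3*q + 4 = 4 - 3*q)
(6*t(-4, M(G(6), 1)))*19 = (6*(4 - 3*(-4)))*19 = (6*(4 + 12))*19 = (6*16)*19 = 96*19 = 1824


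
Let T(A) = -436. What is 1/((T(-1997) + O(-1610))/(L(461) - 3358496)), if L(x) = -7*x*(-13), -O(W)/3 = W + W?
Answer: -3316545/9224 ≈ -359.56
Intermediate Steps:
O(W) = -6*W (O(W) = -3*(W + W) = -6*W)
L(x) = 91*x
1/((T(-1997) + O(-1610))/(L(461) - 3358496)) = 1/((-436 - 6*(-1610))/(91*461 - 3358496)) = 1/((-436 + 9660)/(41951 - 3358496)) = 1/(9224/(-3316545)) = 1/(9224*(-1/3316545)) = 1/(-9224/3316545) = -3316545/9224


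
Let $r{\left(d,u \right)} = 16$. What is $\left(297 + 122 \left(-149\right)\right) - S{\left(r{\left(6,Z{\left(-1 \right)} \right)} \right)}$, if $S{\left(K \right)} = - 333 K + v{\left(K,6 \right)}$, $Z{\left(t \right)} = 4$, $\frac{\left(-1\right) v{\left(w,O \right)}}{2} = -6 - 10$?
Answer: $-12585$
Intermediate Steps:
$v{\left(w,O \right)} = 32$ ($v{\left(w,O \right)} = - 2 \left(-6 - 10\right) = \left(-2\right) \left(-16\right) = 32$)
$S{\left(K \right)} = 32 - 333 K$ ($S{\left(K \right)} = - 333 K + 32 = 32 - 333 K$)
$\left(297 + 122 \left(-149\right)\right) - S{\left(r{\left(6,Z{\left(-1 \right)} \right)} \right)} = \left(297 + 122 \left(-149\right)\right) - \left(32 - 5328\right) = \left(297 - 18178\right) - \left(32 - 5328\right) = -17881 - -5296 = -17881 + 5296 = -12585$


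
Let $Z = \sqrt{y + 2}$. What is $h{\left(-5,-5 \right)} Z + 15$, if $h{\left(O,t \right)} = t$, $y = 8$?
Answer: $15 - 5 \sqrt{10} \approx -0.81139$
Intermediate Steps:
$Z = \sqrt{10}$ ($Z = \sqrt{8 + 2} = \sqrt{10} \approx 3.1623$)
$h{\left(-5,-5 \right)} Z + 15 = - 5 \sqrt{10} + 15 = 15 - 5 \sqrt{10}$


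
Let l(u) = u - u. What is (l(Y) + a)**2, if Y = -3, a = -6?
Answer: 36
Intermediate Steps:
l(u) = 0
(l(Y) + a)**2 = (0 - 6)**2 = (-6)**2 = 36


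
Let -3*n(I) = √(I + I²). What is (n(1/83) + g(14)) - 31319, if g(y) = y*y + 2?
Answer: -31121 - 2*√21/249 ≈ -31121.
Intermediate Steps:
g(y) = 2 + y² (g(y) = y² + 2 = 2 + y²)
n(I) = -√(I + I²)/3
(n(1/83) + g(14)) - 31319 = (-√83*√(1 + 1/83)/83/3 + (2 + 14²)) - 31319 = (-√83*√(1 + 1/83)/83/3 + (2 + 196)) - 31319 = (-2*√21/83/3 + 198) - 31319 = (-2*√21/249 + 198) - 31319 = (198 - 2*√21/249) - 31319 = -31121 - 2*√21/249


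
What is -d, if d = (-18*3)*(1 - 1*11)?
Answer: -540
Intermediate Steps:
d = 540 (d = -54*(1 - 11) = -54*(-10) = 540)
-d = -1*540 = -540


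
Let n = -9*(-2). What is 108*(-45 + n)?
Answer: -2916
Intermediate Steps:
n = 18
108*(-45 + n) = 108*(-45 + 18) = 108*(-27) = -2916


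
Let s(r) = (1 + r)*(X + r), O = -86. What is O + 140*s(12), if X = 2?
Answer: 25394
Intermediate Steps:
s(r) = (1 + r)*(2 + r)
O + 140*s(12) = -86 + 140*(2 + 12² + 3*12) = -86 + 140*(2 + 144 + 36) = -86 + 140*182 = -86 + 25480 = 25394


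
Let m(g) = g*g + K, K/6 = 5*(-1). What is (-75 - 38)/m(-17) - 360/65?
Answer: -20117/3367 ≈ -5.9748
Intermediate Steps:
K = -30 (K = 6*(5*(-1)) = 6*(-5) = -30)
m(g) = -30 + g**2 (m(g) = g*g - 30 = g**2 - 30 = -30 + g**2)
(-75 - 38)/m(-17) - 360/65 = (-75 - 38)/(-30 + (-17)**2) - 360/65 = -113/(-30 + 289) - 360*1/65 = -113/259 - 72/13 = -20117/3367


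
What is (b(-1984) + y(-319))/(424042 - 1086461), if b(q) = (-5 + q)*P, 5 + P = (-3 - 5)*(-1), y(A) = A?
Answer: 6286/662419 ≈ 0.0094895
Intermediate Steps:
P = 3 (P = -5 + (-3 - 5)*(-1) = -5 - 8*(-1) = -5 + 8 = 3)
b(q) = -15 + 3*q (b(q) = (-5 + q)*3 = -15 + 3*q)
(b(-1984) + y(-319))/(424042 - 1086461) = ((-15 + 3*(-1984)) - 319)/(424042 - 1086461) = ((-15 - 5952) - 319)/(-662419) = (-5967 - 319)*(-1/662419) = -6286*(-1/662419) = 6286/662419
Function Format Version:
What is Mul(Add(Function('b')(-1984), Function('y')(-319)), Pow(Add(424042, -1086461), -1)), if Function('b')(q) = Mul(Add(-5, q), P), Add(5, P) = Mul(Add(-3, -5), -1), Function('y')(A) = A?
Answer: Rational(6286, 662419) ≈ 0.0094895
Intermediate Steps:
P = 3 (P = Add(-5, Mul(Add(-3, -5), -1)) = Add(-5, Mul(-8, -1)) = Add(-5, 8) = 3)
Function('b')(q) = Add(-15, Mul(3, q)) (Function('b')(q) = Mul(Add(-5, q), 3) = Add(-15, Mul(3, q)))
Mul(Add(Function('b')(-1984), Function('y')(-319)), Pow(Add(424042, -1086461), -1)) = Mul(Add(Add(-15, Mul(3, -1984)), -319), Pow(Add(424042, -1086461), -1)) = Mul(Add(Add(-15, -5952), -319), Pow(-662419, -1)) = Mul(Add(-5967, -319), Rational(-1, 662419)) = Mul(-6286, Rational(-1, 662419)) = Rational(6286, 662419)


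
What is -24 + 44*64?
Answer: 2792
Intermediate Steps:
-24 + 44*64 = -24 + 2816 = 2792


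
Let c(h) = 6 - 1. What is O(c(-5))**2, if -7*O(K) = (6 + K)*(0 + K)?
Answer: 3025/49 ≈ 61.735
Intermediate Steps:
c(h) = 5
O(K) = -K*(6 + K)/7 (O(K) = -(6 + K)*(0 + K)/7 = -(6 + K)*K/7 = -K*(6 + K)/7)
O(c(-5))**2 = (-1/7*5*(6 + 5))**2 = (-1/7*5*11)**2 = (-55/7)**2 = 3025/49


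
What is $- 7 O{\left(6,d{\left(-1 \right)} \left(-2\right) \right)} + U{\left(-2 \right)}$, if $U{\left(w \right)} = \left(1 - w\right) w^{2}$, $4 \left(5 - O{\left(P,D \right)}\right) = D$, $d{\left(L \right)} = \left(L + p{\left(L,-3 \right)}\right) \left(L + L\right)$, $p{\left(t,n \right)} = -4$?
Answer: $-58$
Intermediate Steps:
$d{\left(L \right)} = 2 L \left(-4 + L\right)$ ($d{\left(L \right)} = \left(L - 4\right) \left(L + L\right) = \left(-4 + L\right) 2 L = 2 L \left(-4 + L\right)$)
$O{\left(P,D \right)} = 5 - \frac{D}{4}$
$U{\left(w \right)} = w^{2} \left(1 - w\right)$
$- 7 O{\left(6,d{\left(-1 \right)} \left(-2\right) \right)} + U{\left(-2 \right)} = - 7 \left(5 - \frac{2 \left(-1\right) \left(-4 - 1\right) \left(-2\right)}{4}\right) + \left(-2\right)^{2} \left(1 - -2\right) = - 7 \left(5 - \frac{2 \left(-1\right) \left(-5\right) \left(-2\right)}{4}\right) + 4 \left(1 + 2\right) = - 7 \left(5 - \frac{10 \left(-2\right)}{4}\right) + 4 \cdot 3 = - 7 \left(5 - -5\right) + 12 = - 7 \left(5 + 5\right) + 12 = \left(-7\right) 10 + 12 = -70 + 12 = -58$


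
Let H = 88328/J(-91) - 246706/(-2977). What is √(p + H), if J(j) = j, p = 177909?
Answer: √454875354311/1603 ≈ 420.74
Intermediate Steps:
H = -1423090/1603 (H = 88328/(-91) - 246706/(-2977) = 88328*(-1/91) - 246706*(-1/2977) = -88328/91 + 246706/2977 = -1423090/1603 ≈ -887.77)
√(p + H) = √(177909 - 1423090/1603) = √(283765037/1603) = √454875354311/1603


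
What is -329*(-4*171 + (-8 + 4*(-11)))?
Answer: 242144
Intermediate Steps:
-329*(-4*171 + (-8 + 4*(-11))) = -329*(-684 + (-8 - 44)) = -329*(-684 - 52) = -329*(-736) = 242144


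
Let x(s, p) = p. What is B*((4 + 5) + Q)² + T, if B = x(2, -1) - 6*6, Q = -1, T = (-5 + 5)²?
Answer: -2368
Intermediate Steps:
T = 0 (T = 0² = 0)
B = -37 (B = -1 - 6*6 = -1 - 36 = -37)
B*((4 + 5) + Q)² + T = -37*((4 + 5) - 1)² + 0 = -37*(9 - 1)² + 0 = -37*8² + 0 = -37*64 + 0 = -2368 + 0 = -2368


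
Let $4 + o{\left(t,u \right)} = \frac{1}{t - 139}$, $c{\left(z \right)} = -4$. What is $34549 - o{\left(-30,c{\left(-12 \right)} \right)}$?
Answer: $\frac{5839458}{169} \approx 34553.0$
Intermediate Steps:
$o{\left(t,u \right)} = -4 + \frac{1}{-139 + t}$ ($o{\left(t,u \right)} = -4 + \frac{1}{t - 139} = -4 + \frac{1}{-139 + t}$)
$34549 - o{\left(-30,c{\left(-12 \right)} \right)} = 34549 - \frac{557 - -120}{-139 - 30} = 34549 - \frac{557 + 120}{-169} = 34549 - \left(- \frac{1}{169}\right) 677 = 34549 - - \frac{677}{169} = 34549 + \frac{677}{169} = \frac{5839458}{169}$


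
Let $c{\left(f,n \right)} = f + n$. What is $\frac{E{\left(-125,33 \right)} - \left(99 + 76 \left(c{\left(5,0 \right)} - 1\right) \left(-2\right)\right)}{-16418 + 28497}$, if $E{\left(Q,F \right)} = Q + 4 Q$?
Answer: $- \frac{116}{12079} \approx -0.0096034$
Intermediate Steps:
$E{\left(Q,F \right)} = 5 Q$
$\frac{E{\left(-125,33 \right)} - \left(99 + 76 \left(c{\left(5,0 \right)} - 1\right) \left(-2\right)\right)}{-16418 + 28497} = \frac{5 \left(-125\right) - \left(99 + 76 \left(\left(5 + 0\right) - 1\right) \left(-2\right)\right)}{-16418 + 28497} = \frac{-625 - \left(99 + 76 \left(5 - 1\right) \left(-2\right)\right)}{12079} = \left(-625 - \left(99 + 76 \cdot 4 \left(-2\right)\right)\right) \frac{1}{12079} = \left(-625 - -509\right) \frac{1}{12079} = \left(-625 + \left(-99 + 608\right)\right) \frac{1}{12079} = \left(-625 + 509\right) \frac{1}{12079} = \left(-116\right) \frac{1}{12079} = - \frac{116}{12079}$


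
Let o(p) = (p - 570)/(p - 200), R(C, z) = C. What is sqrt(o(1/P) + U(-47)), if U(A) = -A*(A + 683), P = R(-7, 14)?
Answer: sqrt(58677638883)/1401 ≈ 172.90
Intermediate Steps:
P = -7
U(A) = -A*(683 + A)
o(p) = (-570 + p)/(-200 + p)
sqrt(o(1/P) + U(-47)) = sqrt((-570 + 1/(-7))/(-200 + 1/(-7)) - 1*(-47)*(683 - 47)) = sqrt((-570 - 1/7)/(-200 - 1/7) - 1*(-47)*636) = sqrt(-3991/7/(-1401/7) + 29892) = sqrt(-7/1401*(-3991/7) + 29892) = sqrt(3991/1401 + 29892) = sqrt(41882683/1401) = sqrt(58677638883)/1401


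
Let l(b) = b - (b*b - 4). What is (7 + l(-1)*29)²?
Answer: 4225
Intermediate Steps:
l(b) = 4 + b - b² (l(b) = b - (b² - 4) = b - (-4 + b²) = b + (4 - b²) = 4 + b - b²)
(7 + l(-1)*29)² = (7 + (4 - 1 - 1*(-1)²)*29)² = (7 + (4 - 1 - 1*1)*29)² = (7 + (4 - 1 - 1)*29)² = (7 + 2*29)² = (7 + 58)² = 65² = 4225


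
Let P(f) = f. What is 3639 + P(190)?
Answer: 3829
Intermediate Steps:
3639 + P(190) = 3639 + 190 = 3829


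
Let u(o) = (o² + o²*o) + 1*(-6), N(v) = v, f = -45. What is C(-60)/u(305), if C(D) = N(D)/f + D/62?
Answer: 17/1323652446 ≈ 1.2843e-8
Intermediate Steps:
C(D) = -17*D/2790 (C(D) = D/(-45) + D/62 = D*(-1/45) + D*(1/62) = -D/45 + D/62 = -17*D/2790)
u(o) = -6 + o² + o³ (u(o) = (o² + o³) - 6 = -6 + o² + o³)
C(-60)/u(305) = (-17/2790*(-60))/(-6 + 305² + 305³) = 34/(93*(-6 + 93025 + 28372625)) = (34/93)/28465644 = (34/93)*(1/28465644) = 17/1323652446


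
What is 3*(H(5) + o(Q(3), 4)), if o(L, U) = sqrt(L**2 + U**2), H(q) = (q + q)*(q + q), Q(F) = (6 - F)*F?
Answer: 300 + 3*sqrt(97) ≈ 329.55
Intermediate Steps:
Q(F) = F*(6 - F)
H(q) = 4*q**2 (H(q) = (2*q)*(2*q) = 4*q**2)
3*(H(5) + o(Q(3), 4)) = 3*(4*5**2 + sqrt((3*(6 - 1*3))**2 + 4**2)) = 3*(4*25 + sqrt((3*(6 - 3))**2 + 16)) = 3*(100 + sqrt((3*3)**2 + 16)) = 3*(100 + sqrt(9**2 + 16)) = 3*(100 + sqrt(81 + 16)) = 3*(100 + sqrt(97)) = 300 + 3*sqrt(97)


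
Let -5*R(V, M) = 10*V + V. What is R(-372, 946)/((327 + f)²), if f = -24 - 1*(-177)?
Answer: 341/96000 ≈ 0.0035521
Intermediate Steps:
f = 153 (f = -24 + 177 = 153)
R(V, M) = -11*V/5 (R(V, M) = -(10*V + V)/5 = -11*V/5)
R(-372, 946)/((327 + f)²) = (-11/5*(-372))/((327 + 153)²) = 4092/(5*(480²)) = (4092/5)/230400 = (4092/5)*(1/230400) = 341/96000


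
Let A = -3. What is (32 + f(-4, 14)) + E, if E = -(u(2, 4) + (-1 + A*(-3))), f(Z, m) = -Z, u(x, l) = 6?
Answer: 22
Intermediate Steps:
E = -14 (E = -(6 + (-1 - 3*(-3))) = -(6 + (-1 + 9)) = -(6 + 8) = -1*14 = -14)
(32 + f(-4, 14)) + E = (32 - 1*(-4)) - 14 = (32 + 4) - 14 = 36 - 14 = 22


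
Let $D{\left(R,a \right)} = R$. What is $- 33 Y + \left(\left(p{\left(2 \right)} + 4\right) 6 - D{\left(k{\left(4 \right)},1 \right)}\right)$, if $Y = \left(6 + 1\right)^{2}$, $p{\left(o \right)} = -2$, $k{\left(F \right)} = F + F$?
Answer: $-1613$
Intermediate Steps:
$k{\left(F \right)} = 2 F$
$Y = 49$ ($Y = 7^{2} = 49$)
$- 33 Y + \left(\left(p{\left(2 \right)} + 4\right) 6 - D{\left(k{\left(4 \right)},1 \right)}\right) = \left(-33\right) 49 - \left(8 - \left(-2 + 4\right) 6\right) = -1617 + \left(2 \cdot 6 - 8\right) = -1617 + \left(12 - 8\right) = -1617 + 4 = -1613$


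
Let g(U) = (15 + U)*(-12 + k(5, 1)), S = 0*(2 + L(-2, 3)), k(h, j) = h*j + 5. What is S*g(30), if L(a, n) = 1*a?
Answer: 0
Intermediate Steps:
L(a, n) = a
k(h, j) = 5 + h*j
S = 0 (S = 0*(2 - 2) = 0*0 = 0)
g(U) = -30 - 2*U (g(U) = (15 + U)*(-12 + (5 + 5*1)) = (15 + U)*(-12 + (5 + 5)) = (15 + U)*(-12 + 10) = (15 + U)*(-2) = -30 - 2*U)
S*g(30) = 0*(-30 - 2*30) = 0*(-30 - 60) = 0*(-90) = 0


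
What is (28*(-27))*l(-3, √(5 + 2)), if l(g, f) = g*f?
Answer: 2268*√7 ≈ 6000.6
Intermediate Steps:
l(g, f) = f*g
(28*(-27))*l(-3, √(5 + 2)) = (28*(-27))*(√(5 + 2)*(-3)) = -756*√7*(-3) = -(-2268)*√7 = 2268*√7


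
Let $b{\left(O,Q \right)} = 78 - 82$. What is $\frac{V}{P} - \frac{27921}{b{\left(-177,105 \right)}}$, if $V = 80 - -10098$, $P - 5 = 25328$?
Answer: $\frac{101051915}{14476} \approx 6980.6$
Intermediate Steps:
$b{\left(O,Q \right)} = -4$
$P = 25333$ ($P = 5 + 25328 = 25333$)
$V = 10178$ ($V = 80 + 10098 = 10178$)
$\frac{V}{P} - \frac{27921}{b{\left(-177,105 \right)}} = \frac{10178}{25333} - \frac{27921}{-4} = 10178 \cdot \frac{1}{25333} - - \frac{27921}{4} = \frac{1454}{3619} + \frac{27921}{4} = \frac{101051915}{14476}$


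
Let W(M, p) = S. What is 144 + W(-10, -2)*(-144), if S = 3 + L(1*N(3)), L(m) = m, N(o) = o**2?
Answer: -1584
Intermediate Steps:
S = 12 (S = 3 + 1*3**2 = 3 + 1*9 = 3 + 9 = 12)
W(M, p) = 12
144 + W(-10, -2)*(-144) = 144 + 12*(-144) = 144 - 1728 = -1584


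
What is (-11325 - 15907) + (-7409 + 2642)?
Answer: -31999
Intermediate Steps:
(-11325 - 15907) + (-7409 + 2642) = -27232 - 4767 = -31999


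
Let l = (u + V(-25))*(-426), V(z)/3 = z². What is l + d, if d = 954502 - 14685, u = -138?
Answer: 199855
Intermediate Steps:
V(z) = 3*z²
l = -739962 (l = (-138 + 3*(-25)²)*(-426) = (-138 + 3*625)*(-426) = (-138 + 1875)*(-426) = 1737*(-426) = -739962)
d = 939817
l + d = -739962 + 939817 = 199855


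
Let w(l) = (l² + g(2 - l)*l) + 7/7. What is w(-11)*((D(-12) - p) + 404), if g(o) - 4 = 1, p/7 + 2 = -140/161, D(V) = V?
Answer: 635026/23 ≈ 27610.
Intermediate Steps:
p = -462/23 (p = -14 + 7*(-140/161) = -14 + 7*(-140*1/161) = -14 + 7*(-20/23) = -14 - 140/23 = -462/23 ≈ -20.087)
g(o) = 5 (g(o) = 4 + 1 = 5)
w(l) = 1 + l² + 5*l (w(l) = (l² + 5*l) + 7/7 = (l² + 5*l) + 7*(⅐) = (l² + 5*l) + 1 = 1 + l² + 5*l)
w(-11)*((D(-12) - p) + 404) = (1 + (-11)² + 5*(-11))*((-12 - 1*(-462/23)) + 404) = (1 + 121 - 55)*((-12 + 462/23) + 404) = 67*(186/23 + 404) = 67*(9478/23) = 635026/23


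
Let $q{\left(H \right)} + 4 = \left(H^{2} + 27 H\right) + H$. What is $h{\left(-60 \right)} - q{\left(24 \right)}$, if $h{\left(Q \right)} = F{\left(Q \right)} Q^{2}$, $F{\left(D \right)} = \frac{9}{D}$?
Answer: $-1784$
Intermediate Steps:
$q{\left(H \right)} = -4 + H^{2} + 28 H$ ($q{\left(H \right)} = -4 + \left(\left(H^{2} + 27 H\right) + H\right) = -4 + \left(H^{2} + 28 H\right) = -4 + H^{2} + 28 H$)
$h{\left(Q \right)} = 9 Q$ ($h{\left(Q \right)} = \frac{9}{Q} Q^{2} = 9 Q$)
$h{\left(-60 \right)} - q{\left(24 \right)} = 9 \left(-60\right) - \left(-4 + 24^{2} + 28 \cdot 24\right) = -540 - \left(-4 + 576 + 672\right) = -540 - 1244 = -1784$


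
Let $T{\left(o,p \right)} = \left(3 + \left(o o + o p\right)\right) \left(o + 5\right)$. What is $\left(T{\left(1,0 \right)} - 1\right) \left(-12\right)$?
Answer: $-276$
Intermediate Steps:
$T{\left(o,p \right)} = \left(5 + o\right) \left(3 + o^{2} + o p\right)$ ($T{\left(o,p \right)} = \left(3 + \left(o^{2} + o p\right)\right) \left(5 + o\right) = \left(3 + o^{2} + o p\right) \left(5 + o\right) = \left(5 + o\right) \left(3 + o^{2} + o p\right)$)
$\left(T{\left(1,0 \right)} - 1\right) \left(-12\right) = \left(\left(15 + 1^{3} + 3 \cdot 1 + 5 \cdot 1^{2} + 0 \cdot 1^{2} + 5 \cdot 1 \cdot 0\right) - 1\right) \left(-12\right) = \left(\left(15 + 1 + 3 + 5 \cdot 1 + 0 \cdot 1 + 0\right) - 1\right) \left(-12\right) = \left(\left(15 + 1 + 3 + 5 + 0 + 0\right) - 1\right) \left(-12\right) = \left(24 - 1\right) \left(-12\right) = 23 \left(-12\right) = -276$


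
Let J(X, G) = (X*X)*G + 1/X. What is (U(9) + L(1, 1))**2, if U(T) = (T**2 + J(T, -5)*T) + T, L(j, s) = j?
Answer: 12623809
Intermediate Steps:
J(X, G) = 1/X + G*X**2 (J(X, G) = X**2*G + 1/X = G*X**2 + 1/X = 1/X + G*X**2)
U(T) = 1 + T + T**2 - 5*T**3 (U(T) = (T**2 + ((1 - 5*T**3)/T)*T) + T = (T**2 + (1 - 5*T**3)) + T = (1 + T**2 - 5*T**3) + T = 1 + T + T**2 - 5*T**3)
(U(9) + L(1, 1))**2 = ((1 - 5*9**3 + 9*(1 + 9)) + 1)**2 = ((1 - 5*729 + 9*10) + 1)**2 = ((1 - 3645 + 90) + 1)**2 = (-3554 + 1)**2 = (-3553)**2 = 12623809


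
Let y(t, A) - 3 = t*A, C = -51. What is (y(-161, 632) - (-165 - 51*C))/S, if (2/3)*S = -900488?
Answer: 104185/1350732 ≈ 0.077132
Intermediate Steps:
S = -1350732 (S = (3/2)*(-900488) = -1350732)
y(t, A) = 3 + A*t (y(t, A) = 3 + t*A = 3 + A*t)
(y(-161, 632) - (-165 - 51*C))/S = ((3 + 632*(-161)) - (-165 - 51*(-51)))/(-1350732) = ((3 - 101752) - (-165 + 2601))*(-1/1350732) = (-101749 - 1*2436)*(-1/1350732) = (-101749 - 2436)*(-1/1350732) = -104185*(-1/1350732) = 104185/1350732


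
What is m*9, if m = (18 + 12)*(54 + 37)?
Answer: 24570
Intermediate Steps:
m = 2730 (m = 30*91 = 2730)
m*9 = 2730*9 = 24570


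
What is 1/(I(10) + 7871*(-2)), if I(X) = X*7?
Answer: -1/15672 ≈ -6.3808e-5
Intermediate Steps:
I(X) = 7*X
1/(I(10) + 7871*(-2)) = 1/(7*10 + 7871*(-2)) = 1/(70 - 15742) = 1/(-15672) = -1/15672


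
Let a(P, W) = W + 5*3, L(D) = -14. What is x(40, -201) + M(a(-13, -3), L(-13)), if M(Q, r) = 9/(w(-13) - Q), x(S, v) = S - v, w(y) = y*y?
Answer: 37846/157 ≈ 241.06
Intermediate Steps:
w(y) = y**2
a(P, W) = 15 + W (a(P, W) = W + 15 = 15 + W)
M(Q, r) = 9/(169 - Q) (M(Q, r) = 9/((-13)**2 - Q) = 9/(169 - Q))
x(40, -201) + M(a(-13, -3), L(-13)) = (40 - 1*(-201)) - 9/(-169 + (15 - 3)) = (40 + 201) - 9/(-169 + 12) = 241 - 9/(-157) = 241 - 9*(-1/157) = 241 + 9/157 = 37846/157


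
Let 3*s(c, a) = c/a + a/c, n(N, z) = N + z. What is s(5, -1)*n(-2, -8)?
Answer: 52/3 ≈ 17.333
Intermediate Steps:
s(c, a) = a/(3*c) + c/(3*a) (s(c, a) = (c/a + a/c)/3 = (a/c + c/a)/3 = a/(3*c) + c/(3*a))
s(5, -1)*n(-2, -8) = ((⅓)*(-1)/5 + (⅓)*5/(-1))*(-2 - 8) = ((⅓)*(-1)*(⅕) + (⅓)*5*(-1))*(-10) = (-1/15 - 5/3)*(-10) = -26/15*(-10) = 52/3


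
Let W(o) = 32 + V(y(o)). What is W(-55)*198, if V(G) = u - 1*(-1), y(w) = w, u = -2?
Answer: 6138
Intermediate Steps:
V(G) = -1 (V(G) = -2 - 1*(-1) = -2 + 1 = -1)
W(o) = 31 (W(o) = 32 - 1 = 31)
W(-55)*198 = 31*198 = 6138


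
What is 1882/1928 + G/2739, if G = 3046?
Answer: 5513743/2640396 ≈ 2.0882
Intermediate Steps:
1882/1928 + G/2739 = 1882/1928 + 3046/2739 = 1882*(1/1928) + 3046*(1/2739) = 941/964 + 3046/2739 = 5513743/2640396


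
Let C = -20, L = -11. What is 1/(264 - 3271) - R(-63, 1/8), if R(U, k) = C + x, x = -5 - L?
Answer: 42097/3007 ≈ 14.000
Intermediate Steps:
x = 6 (x = -5 - 1*(-11) = -5 + 11 = 6)
R(U, k) = -14 (R(U, k) = -20 + 6 = -14)
1/(264 - 3271) - R(-63, 1/8) = 1/(264 - 3271) - 1*(-14) = 1/(-3007) + 14 = -1/3007 + 14 = 42097/3007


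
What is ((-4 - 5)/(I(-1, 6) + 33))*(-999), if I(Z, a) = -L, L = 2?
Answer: 8991/31 ≈ 290.03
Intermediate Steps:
I(Z, a) = -2 (I(Z, a) = -1*2 = -2)
((-4 - 5)/(I(-1, 6) + 33))*(-999) = ((-4 - 5)/(-2 + 33))*(-999) = -9/31*(-999) = 8991/31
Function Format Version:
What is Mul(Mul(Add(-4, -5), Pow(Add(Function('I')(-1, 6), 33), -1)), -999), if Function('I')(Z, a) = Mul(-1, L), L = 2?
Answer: Rational(8991, 31) ≈ 290.03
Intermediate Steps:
Function('I')(Z, a) = -2 (Function('I')(Z, a) = Mul(-1, 2) = -2)
Mul(Mul(Add(-4, -5), Pow(Add(Function('I')(-1, 6), 33), -1)), -999) = Mul(Mul(Add(-4, -5), Pow(Add(-2, 33), -1)), -999) = Mul(Mul(-9, Pow(31, -1)), -999) = Mul(Mul(-9, Rational(1, 31)), -999) = Mul(Rational(-9, 31), -999) = Rational(8991, 31)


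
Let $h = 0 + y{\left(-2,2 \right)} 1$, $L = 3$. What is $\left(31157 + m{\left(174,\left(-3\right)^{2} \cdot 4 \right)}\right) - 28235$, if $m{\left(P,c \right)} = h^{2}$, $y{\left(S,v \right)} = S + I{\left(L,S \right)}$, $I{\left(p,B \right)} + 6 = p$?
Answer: $2947$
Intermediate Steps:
$I{\left(p,B \right)} = -6 + p$
$y{\left(S,v \right)} = -3 + S$ ($y{\left(S,v \right)} = S + \left(-6 + 3\right) = S - 3 = -3 + S$)
$h = -5$ ($h = 0 + \left(-3 - 2\right) 1 = 0 - 5 = -5$)
$m{\left(P,c \right)} = 25$ ($m{\left(P,c \right)} = \left(-5\right)^{2} = 25$)
$\left(31157 + m{\left(174,\left(-3\right)^{2} \cdot 4 \right)}\right) - 28235 = \left(31157 + 25\right) - 28235 = 31182 - 28235 = 2947$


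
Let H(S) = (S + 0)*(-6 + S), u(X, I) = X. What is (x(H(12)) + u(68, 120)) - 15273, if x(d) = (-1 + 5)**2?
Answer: -15189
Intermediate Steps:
H(S) = S*(-6 + S)
x(d) = 16 (x(d) = 4**2 = 16)
(x(H(12)) + u(68, 120)) - 15273 = (16 + 68) - 15273 = 84 - 15273 = -15189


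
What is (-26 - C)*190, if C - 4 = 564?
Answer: -112860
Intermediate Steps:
C = 568 (C = 4 + 564 = 568)
(-26 - C)*190 = (-26 - 1*568)*190 = (-26 - 568)*190 = -594*190 = -112860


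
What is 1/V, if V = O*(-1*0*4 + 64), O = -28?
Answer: -1/1792 ≈ -0.00055804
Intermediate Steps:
V = -1792 (V = -28*(-1*0*4 + 64) = -28*(0*4 + 64) = -28*(0 + 64) = -28*64 = -1792)
1/V = 1/(-1792) = -1/1792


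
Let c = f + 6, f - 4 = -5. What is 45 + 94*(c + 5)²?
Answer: 9445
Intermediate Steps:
f = -1 (f = 4 - 5 = -1)
c = 5 (c = -1 + 6 = 5)
45 + 94*(c + 5)² = 45 + 94*(5 + 5)² = 45 + 94*10² = 45 + 94*100 = 45 + 9400 = 9445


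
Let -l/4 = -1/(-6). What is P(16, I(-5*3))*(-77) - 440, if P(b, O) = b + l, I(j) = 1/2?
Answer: -4862/3 ≈ -1620.7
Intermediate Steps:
l = -⅔ (l = -(-4)/(-6) = -(-4)*(-1)/6 = -4*⅙ = -⅔ ≈ -0.66667)
I(j) = ½
P(b, O) = -⅔ + b (P(b, O) = b - ⅔ = -⅔ + b)
P(16, I(-5*3))*(-77) - 440 = (-⅔ + 16)*(-77) - 440 = (46/3)*(-77) - 440 = -3542/3 - 440 = -4862/3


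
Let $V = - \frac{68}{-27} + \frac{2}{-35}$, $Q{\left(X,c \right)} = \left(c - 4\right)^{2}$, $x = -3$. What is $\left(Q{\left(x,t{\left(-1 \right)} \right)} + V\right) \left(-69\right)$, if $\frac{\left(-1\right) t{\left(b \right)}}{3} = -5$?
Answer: $- \frac{2683433}{315} \approx -8518.8$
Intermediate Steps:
$t{\left(b \right)} = 15$ ($t{\left(b \right)} = \left(-3\right) \left(-5\right) = 15$)
$Q{\left(X,c \right)} = \left(-4 + c\right)^{2}$
$V = \frac{2326}{945}$ ($V = \left(-68\right) \left(- \frac{1}{27}\right) + 2 \left(- \frac{1}{35}\right) = \frac{68}{27} - \frac{2}{35} = \frac{2326}{945} \approx 2.4614$)
$\left(Q{\left(x,t{\left(-1 \right)} \right)} + V\right) \left(-69\right) = \left(\left(-4 + 15\right)^{2} + \frac{2326}{945}\right) \left(-69\right) = \left(11^{2} + \frac{2326}{945}\right) \left(-69\right) = \left(121 + \frac{2326}{945}\right) \left(-69\right) = \frac{116671}{945} \left(-69\right) = - \frac{2683433}{315}$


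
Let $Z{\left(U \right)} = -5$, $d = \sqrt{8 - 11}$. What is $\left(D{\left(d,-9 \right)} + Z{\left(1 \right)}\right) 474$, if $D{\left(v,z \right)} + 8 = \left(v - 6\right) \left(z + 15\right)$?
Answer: $-23226 + 2844 i \sqrt{3} \approx -23226.0 + 4926.0 i$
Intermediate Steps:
$d = i \sqrt{3}$ ($d = \sqrt{-3} = i \sqrt{3} \approx 1.732 i$)
$D{\left(v,z \right)} = -8 + \left(-6 + v\right) \left(15 + z\right)$ ($D{\left(v,z \right)} = -8 + \left(v - 6\right) \left(z + 15\right) = -8 + \left(-6 + v\right) \left(15 + z\right)$)
$\left(D{\left(d,-9 \right)} + Z{\left(1 \right)}\right) 474 = \left(\left(-98 - -54 + 15 i \sqrt{3} + i \sqrt{3} \left(-9\right)\right) - 5\right) 474 = \left(\left(-98 + 54 + 15 i \sqrt{3} - 9 i \sqrt{3}\right) - 5\right) 474 = \left(\left(-44 + 6 i \sqrt{3}\right) - 5\right) 474 = \left(-49 + 6 i \sqrt{3}\right) 474 = -23226 + 2844 i \sqrt{3}$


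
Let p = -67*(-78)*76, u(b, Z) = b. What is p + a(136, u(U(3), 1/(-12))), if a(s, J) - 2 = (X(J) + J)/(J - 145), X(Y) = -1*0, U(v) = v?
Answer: 56399273/142 ≈ 3.9718e+5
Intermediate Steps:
X(Y) = 0
a(s, J) = 2 + J/(-145 + J) (a(s, J) = 2 + (0 + J)/(J - 145) = 2 + J/(-145 + J))
p = 397176 (p = 5226*76 = 397176)
p + a(136, u(U(3), 1/(-12))) = 397176 + (-290 + 3*3)/(-145 + 3) = 397176 + (-290 + 9)/(-142) = 397176 - 1/142*(-281) = 397176 + 281/142 = 56399273/142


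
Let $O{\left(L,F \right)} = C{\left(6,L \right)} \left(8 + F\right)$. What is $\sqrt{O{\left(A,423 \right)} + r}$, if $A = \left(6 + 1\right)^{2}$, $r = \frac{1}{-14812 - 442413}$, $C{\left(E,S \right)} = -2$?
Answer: $\frac{i \sqrt{7208206095839}}{91445} \approx 29.36 i$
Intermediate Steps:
$r = - \frac{1}{457225}$ ($r = \frac{1}{-457225} = - \frac{1}{457225} \approx -2.1871 \cdot 10^{-6}$)
$A = 49$ ($A = 7^{2} = 49$)
$O{\left(L,F \right)} = -16 - 2 F$ ($O{\left(L,F \right)} = - 2 \left(8 + F\right) = -16 - 2 F$)
$\sqrt{O{\left(A,423 \right)} + r} = \sqrt{\left(-16 - 846\right) - \frac{1}{457225}} = \sqrt{-862 - \frac{1}{457225}} = \sqrt{- \frac{394127951}{457225}} = \frac{i \sqrt{7208206095839}}{91445}$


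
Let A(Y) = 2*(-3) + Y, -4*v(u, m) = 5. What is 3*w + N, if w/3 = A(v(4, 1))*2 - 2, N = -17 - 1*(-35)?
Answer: -261/2 ≈ -130.50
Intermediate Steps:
v(u, m) = -5/4 (v(u, m) = -¼*5 = -5/4)
A(Y) = -6 + Y
N = 18 (N = -17 + 35 = 18)
w = -99/2 (w = 3*((-6 - 5/4)*2 - 2) = 3*(-29/4*2 - 2) = 3*(-29/2 - 2) = 3*(-33/2) = -99/2 ≈ -49.500)
3*w + N = 3*(-99/2) + 18 = -297/2 + 18 = -261/2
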